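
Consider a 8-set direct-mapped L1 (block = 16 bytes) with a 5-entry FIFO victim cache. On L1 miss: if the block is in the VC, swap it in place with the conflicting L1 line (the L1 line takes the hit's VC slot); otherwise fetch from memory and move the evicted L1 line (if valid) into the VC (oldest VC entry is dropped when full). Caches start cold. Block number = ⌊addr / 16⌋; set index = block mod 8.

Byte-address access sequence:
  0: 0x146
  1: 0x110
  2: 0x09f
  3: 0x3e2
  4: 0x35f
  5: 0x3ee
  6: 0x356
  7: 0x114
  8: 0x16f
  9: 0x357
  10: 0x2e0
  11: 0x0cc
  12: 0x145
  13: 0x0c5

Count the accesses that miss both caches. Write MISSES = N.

MISSES = 8

#0 0x146→b20/s4 MISS; vc=[]
#1 0x110→b17/s1 MISS; vc=[]
#2 0x9f→b9/s1 MISS; vc=[17]
#3 0x3e2→b62/s6 MISS; vc=[17]
#4 0x35f→b53/s5 MISS; vc=[17]
#5 0x3ee→b62/s6 L1-HIT; vc=[17]
#6 0x356→b53/s5 L1-HIT; vc=[17]
#7 0x114→b17/s1 VC-HIT; vc=[9]
#8 0x16f→b22/s6 MISS; vc=[9,62]
#9 0x357→b53/s5 L1-HIT; vc=[9,62]
#10 0x2e0→b46/s6 MISS; vc=[9,62,22]
#11 0xcc→b12/s4 MISS; vc=[9,62,22,20]
#12 0x145→b20/s4 VC-HIT; vc=[9,62,22,12]
#13 0xc5→b12/s4 VC-HIT; vc=[9,62,22,20]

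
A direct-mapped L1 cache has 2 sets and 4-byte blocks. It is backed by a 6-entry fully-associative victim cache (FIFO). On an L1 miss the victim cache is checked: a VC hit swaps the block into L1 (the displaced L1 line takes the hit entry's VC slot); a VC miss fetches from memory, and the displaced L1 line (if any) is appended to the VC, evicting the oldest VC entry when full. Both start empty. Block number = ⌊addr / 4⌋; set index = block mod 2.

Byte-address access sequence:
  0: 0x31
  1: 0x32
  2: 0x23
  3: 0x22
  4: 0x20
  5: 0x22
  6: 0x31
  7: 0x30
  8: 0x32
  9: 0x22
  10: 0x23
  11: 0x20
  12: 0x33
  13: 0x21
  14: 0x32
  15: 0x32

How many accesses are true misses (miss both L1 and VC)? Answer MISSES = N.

MISSES = 2

#0 0x31→b12/s0 MISS; vc=[]
#1 0x32→b12/s0 L1-HIT; vc=[]
#2 0x23→b8/s0 MISS; vc=[12]
#3 0x22→b8/s0 L1-HIT; vc=[12]
#4 0x20→b8/s0 L1-HIT; vc=[12]
#5 0x22→b8/s0 L1-HIT; vc=[12]
#6 0x31→b12/s0 VC-HIT; vc=[8]
#7 0x30→b12/s0 L1-HIT; vc=[8]
#8 0x32→b12/s0 L1-HIT; vc=[8]
#9 0x22→b8/s0 VC-HIT; vc=[12]
#10 0x23→b8/s0 L1-HIT; vc=[12]
#11 0x20→b8/s0 L1-HIT; vc=[12]
#12 0x33→b12/s0 VC-HIT; vc=[8]
#13 0x21→b8/s0 VC-HIT; vc=[12]
#14 0x32→b12/s0 VC-HIT; vc=[8]
#15 0x32→b12/s0 L1-HIT; vc=[8]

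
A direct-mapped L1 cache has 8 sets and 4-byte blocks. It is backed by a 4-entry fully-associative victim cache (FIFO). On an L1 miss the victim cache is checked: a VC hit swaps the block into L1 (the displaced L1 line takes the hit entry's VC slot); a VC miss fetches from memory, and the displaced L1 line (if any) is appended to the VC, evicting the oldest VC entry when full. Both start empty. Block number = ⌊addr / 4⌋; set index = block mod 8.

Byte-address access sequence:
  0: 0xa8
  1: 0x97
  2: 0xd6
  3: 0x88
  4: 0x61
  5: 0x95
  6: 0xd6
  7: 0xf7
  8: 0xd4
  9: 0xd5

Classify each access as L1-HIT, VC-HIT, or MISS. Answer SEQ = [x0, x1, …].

0: 0xa8 (blk 42, set 2) → MISS  vc=[]
1: 0x97 (blk 37, set 5) → MISS  vc=[]
2: 0xd6 (blk 53, set 5) → MISS  vc=[37]
3: 0x88 (blk 34, set 2) → MISS  vc=[37, 42]
4: 0x61 (blk 24, set 0) → MISS  vc=[37, 42]
5: 0x95 (blk 37, set 5) → VC-HIT  vc=[53, 42]
6: 0xd6 (blk 53, set 5) → VC-HIT  vc=[37, 42]
7: 0xf7 (blk 61, set 5) → MISS  vc=[37, 42, 53]
8: 0xd4 (blk 53, set 5) → VC-HIT  vc=[37, 42, 61]
9: 0xd5 (blk 53, set 5) → L1-HIT  vc=[37, 42, 61]

SEQ = [MISS, MISS, MISS, MISS, MISS, VC-HIT, VC-HIT, MISS, VC-HIT, L1-HIT]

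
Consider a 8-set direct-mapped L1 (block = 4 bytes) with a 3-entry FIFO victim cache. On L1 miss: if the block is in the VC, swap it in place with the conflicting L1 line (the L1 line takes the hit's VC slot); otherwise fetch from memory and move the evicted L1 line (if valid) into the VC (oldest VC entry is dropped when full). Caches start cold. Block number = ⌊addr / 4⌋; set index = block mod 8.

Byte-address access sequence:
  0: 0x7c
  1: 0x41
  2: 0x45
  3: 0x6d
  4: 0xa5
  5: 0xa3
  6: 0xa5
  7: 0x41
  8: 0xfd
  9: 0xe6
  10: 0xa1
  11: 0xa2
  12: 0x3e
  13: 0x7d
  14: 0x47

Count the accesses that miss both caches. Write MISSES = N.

MISSES = 10

#0 0x7c→b31/s7 MISS; vc=[]
#1 0x41→b16/s0 MISS; vc=[]
#2 0x45→b17/s1 MISS; vc=[]
#3 0x6d→b27/s3 MISS; vc=[]
#4 0xa5→b41/s1 MISS; vc=[17]
#5 0xa3→b40/s0 MISS; vc=[17,16]
#6 0xa5→b41/s1 L1-HIT; vc=[17,16]
#7 0x41→b16/s0 VC-HIT; vc=[17,40]
#8 0xfd→b63/s7 MISS; vc=[17,40,31]
#9 0xe6→b57/s1 MISS; vc=[40,31,41]
#10 0xa1→b40/s0 VC-HIT; vc=[16,31,41]
#11 0xa2→b40/s0 L1-HIT; vc=[16,31,41]
#12 0x3e→b15/s7 MISS; vc=[31,41,63]
#13 0x7d→b31/s7 VC-HIT; vc=[15,41,63]
#14 0x47→b17/s1 MISS; vc=[41,63,57]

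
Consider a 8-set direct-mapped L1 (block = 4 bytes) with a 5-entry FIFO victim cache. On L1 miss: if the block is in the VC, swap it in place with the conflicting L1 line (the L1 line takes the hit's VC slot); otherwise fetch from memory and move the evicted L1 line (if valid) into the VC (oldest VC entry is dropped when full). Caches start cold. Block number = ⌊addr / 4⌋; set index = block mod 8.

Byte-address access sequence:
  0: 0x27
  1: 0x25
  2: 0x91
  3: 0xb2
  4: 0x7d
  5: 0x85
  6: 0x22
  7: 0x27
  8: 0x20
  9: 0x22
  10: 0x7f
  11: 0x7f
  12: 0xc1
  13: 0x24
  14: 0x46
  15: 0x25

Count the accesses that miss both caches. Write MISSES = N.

MISSES = 8

  [0] addr=0x27 blk=9 s=1: MISS | VC []
  [1] addr=0x25 blk=9 s=1: L1-HIT | VC []
  [2] addr=0x91 blk=36 s=4: MISS | VC []
  [3] addr=0xb2 blk=44 s=4: MISS | VC [36]
  [4] addr=0x7d blk=31 s=7: MISS | VC [36]
  [5] addr=0x85 blk=33 s=1: MISS | VC [36, 9]
  [6] addr=0x22 blk=8 s=0: MISS | VC [36, 9]
  [7] addr=0x27 blk=9 s=1: VC-HIT | VC [36, 33]
  [8] addr=0x20 blk=8 s=0: L1-HIT | VC [36, 33]
  [9] addr=0x22 blk=8 s=0: L1-HIT | VC [36, 33]
  [10] addr=0x7f blk=31 s=7: L1-HIT | VC [36, 33]
  [11] addr=0x7f blk=31 s=7: L1-HIT | VC [36, 33]
  [12] addr=0xc1 blk=48 s=0: MISS | VC [36, 33, 8]
  [13] addr=0x24 blk=9 s=1: L1-HIT | VC [36, 33, 8]
  [14] addr=0x46 blk=17 s=1: MISS | VC [36, 33, 8, 9]
  [15] addr=0x25 blk=9 s=1: VC-HIT | VC [36, 33, 8, 17]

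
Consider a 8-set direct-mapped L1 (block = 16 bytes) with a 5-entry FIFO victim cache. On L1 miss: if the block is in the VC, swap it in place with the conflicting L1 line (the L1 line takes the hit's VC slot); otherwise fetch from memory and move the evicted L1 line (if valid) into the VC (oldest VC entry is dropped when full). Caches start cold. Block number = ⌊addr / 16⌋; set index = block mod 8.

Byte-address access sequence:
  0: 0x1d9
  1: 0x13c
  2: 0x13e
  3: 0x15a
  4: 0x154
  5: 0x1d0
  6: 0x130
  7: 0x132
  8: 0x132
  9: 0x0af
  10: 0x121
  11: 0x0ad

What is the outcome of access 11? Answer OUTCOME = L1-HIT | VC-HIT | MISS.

OUTCOME = VC-HIT

#0 0x1d9→b29/s5 MISS; vc=[]
#1 0x13c→b19/s3 MISS; vc=[]
#2 0x13e→b19/s3 L1-HIT; vc=[]
#3 0x15a→b21/s5 MISS; vc=[29]
#4 0x154→b21/s5 L1-HIT; vc=[29]
#5 0x1d0→b29/s5 VC-HIT; vc=[21]
#6 0x130→b19/s3 L1-HIT; vc=[21]
#7 0x132→b19/s3 L1-HIT; vc=[21]
#8 0x132→b19/s3 L1-HIT; vc=[21]
#9 0xaf→b10/s2 MISS; vc=[21]
#10 0x121→b18/s2 MISS; vc=[21,10]
#11 0xad→b10/s2 VC-HIT; vc=[21,18]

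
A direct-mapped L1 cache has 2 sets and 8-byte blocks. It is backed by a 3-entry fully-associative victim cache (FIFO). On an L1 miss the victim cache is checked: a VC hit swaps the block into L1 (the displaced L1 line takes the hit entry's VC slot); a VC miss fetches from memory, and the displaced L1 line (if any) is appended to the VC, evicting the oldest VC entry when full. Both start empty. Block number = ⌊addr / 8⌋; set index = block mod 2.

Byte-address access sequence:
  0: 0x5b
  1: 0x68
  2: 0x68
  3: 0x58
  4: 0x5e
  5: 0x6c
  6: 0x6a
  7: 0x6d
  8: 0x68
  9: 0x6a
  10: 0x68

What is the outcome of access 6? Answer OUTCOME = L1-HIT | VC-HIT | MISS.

0: 0x5b (blk 11, set 1) → MISS  vc=[]
1: 0x68 (blk 13, set 1) → MISS  vc=[11]
2: 0x68 (blk 13, set 1) → L1-HIT  vc=[11]
3: 0x58 (blk 11, set 1) → VC-HIT  vc=[13]
4: 0x5e (blk 11, set 1) → L1-HIT  vc=[13]
5: 0x6c (blk 13, set 1) → VC-HIT  vc=[11]
6: 0x6a (blk 13, set 1) → L1-HIT  vc=[11]
7: 0x6d (blk 13, set 1) → L1-HIT  vc=[11]
8: 0x68 (blk 13, set 1) → L1-HIT  vc=[11]
9: 0x6a (blk 13, set 1) → L1-HIT  vc=[11]
10: 0x68 (blk 13, set 1) → L1-HIT  vc=[11]

OUTCOME = L1-HIT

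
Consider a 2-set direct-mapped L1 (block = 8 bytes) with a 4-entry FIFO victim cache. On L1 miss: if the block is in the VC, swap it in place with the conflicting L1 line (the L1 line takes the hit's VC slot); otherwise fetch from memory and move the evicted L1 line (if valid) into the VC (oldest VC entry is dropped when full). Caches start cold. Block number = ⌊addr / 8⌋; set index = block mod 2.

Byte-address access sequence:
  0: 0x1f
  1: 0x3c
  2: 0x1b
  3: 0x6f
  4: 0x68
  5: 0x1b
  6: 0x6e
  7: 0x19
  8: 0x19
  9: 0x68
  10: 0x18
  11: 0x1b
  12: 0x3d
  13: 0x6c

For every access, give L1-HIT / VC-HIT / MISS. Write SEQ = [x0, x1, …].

  [0] addr=0x1f blk=3 s=1: MISS | VC []
  [1] addr=0x3c blk=7 s=1: MISS | VC [3]
  [2] addr=0x1b blk=3 s=1: VC-HIT | VC [7]
  [3] addr=0x6f blk=13 s=1: MISS | VC [7, 3]
  [4] addr=0x68 blk=13 s=1: L1-HIT | VC [7, 3]
  [5] addr=0x1b blk=3 s=1: VC-HIT | VC [7, 13]
  [6] addr=0x6e blk=13 s=1: VC-HIT | VC [7, 3]
  [7] addr=0x19 blk=3 s=1: VC-HIT | VC [7, 13]
  [8] addr=0x19 blk=3 s=1: L1-HIT | VC [7, 13]
  [9] addr=0x68 blk=13 s=1: VC-HIT | VC [7, 3]
  [10] addr=0x18 blk=3 s=1: VC-HIT | VC [7, 13]
  [11] addr=0x1b blk=3 s=1: L1-HIT | VC [7, 13]
  [12] addr=0x3d blk=7 s=1: VC-HIT | VC [3, 13]
  [13] addr=0x6c blk=13 s=1: VC-HIT | VC [3, 7]

SEQ = [MISS, MISS, VC-HIT, MISS, L1-HIT, VC-HIT, VC-HIT, VC-HIT, L1-HIT, VC-HIT, VC-HIT, L1-HIT, VC-HIT, VC-HIT]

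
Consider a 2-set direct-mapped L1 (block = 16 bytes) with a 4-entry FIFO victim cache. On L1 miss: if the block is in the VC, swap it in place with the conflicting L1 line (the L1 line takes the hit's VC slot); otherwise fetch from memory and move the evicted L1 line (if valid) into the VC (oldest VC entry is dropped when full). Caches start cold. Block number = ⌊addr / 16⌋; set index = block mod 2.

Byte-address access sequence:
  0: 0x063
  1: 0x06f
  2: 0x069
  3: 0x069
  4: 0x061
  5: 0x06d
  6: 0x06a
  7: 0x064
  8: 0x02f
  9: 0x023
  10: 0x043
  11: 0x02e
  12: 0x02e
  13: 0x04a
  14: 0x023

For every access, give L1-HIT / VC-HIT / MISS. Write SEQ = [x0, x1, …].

SEQ = [MISS, L1-HIT, L1-HIT, L1-HIT, L1-HIT, L1-HIT, L1-HIT, L1-HIT, MISS, L1-HIT, MISS, VC-HIT, L1-HIT, VC-HIT, VC-HIT]

#0 0x63→b6/s0 MISS; vc=[]
#1 0x6f→b6/s0 L1-HIT; vc=[]
#2 0x69→b6/s0 L1-HIT; vc=[]
#3 0x69→b6/s0 L1-HIT; vc=[]
#4 0x61→b6/s0 L1-HIT; vc=[]
#5 0x6d→b6/s0 L1-HIT; vc=[]
#6 0x6a→b6/s0 L1-HIT; vc=[]
#7 0x64→b6/s0 L1-HIT; vc=[]
#8 0x2f→b2/s0 MISS; vc=[6]
#9 0x23→b2/s0 L1-HIT; vc=[6]
#10 0x43→b4/s0 MISS; vc=[6,2]
#11 0x2e→b2/s0 VC-HIT; vc=[6,4]
#12 0x2e→b2/s0 L1-HIT; vc=[6,4]
#13 0x4a→b4/s0 VC-HIT; vc=[6,2]
#14 0x23→b2/s0 VC-HIT; vc=[6,4]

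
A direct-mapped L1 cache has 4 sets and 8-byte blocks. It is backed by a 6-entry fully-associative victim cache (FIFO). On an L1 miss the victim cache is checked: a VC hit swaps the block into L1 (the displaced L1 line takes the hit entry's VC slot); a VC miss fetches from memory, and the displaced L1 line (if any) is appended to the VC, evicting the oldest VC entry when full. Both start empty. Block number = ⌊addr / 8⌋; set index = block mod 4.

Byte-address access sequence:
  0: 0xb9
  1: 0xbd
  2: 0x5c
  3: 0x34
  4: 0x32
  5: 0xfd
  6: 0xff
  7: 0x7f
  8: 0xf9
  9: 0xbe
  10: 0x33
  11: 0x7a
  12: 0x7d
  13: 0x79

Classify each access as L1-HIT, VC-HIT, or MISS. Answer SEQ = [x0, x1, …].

0: 0xb9 (blk 23, set 3) → MISS  vc=[]
1: 0xbd (blk 23, set 3) → L1-HIT  vc=[]
2: 0x5c (blk 11, set 3) → MISS  vc=[23]
3: 0x34 (blk 6, set 2) → MISS  vc=[23]
4: 0x32 (blk 6, set 2) → L1-HIT  vc=[23]
5: 0xfd (blk 31, set 3) → MISS  vc=[23, 11]
6: 0xff (blk 31, set 3) → L1-HIT  vc=[23, 11]
7: 0x7f (blk 15, set 3) → MISS  vc=[23, 11, 31]
8: 0xf9 (blk 31, set 3) → VC-HIT  vc=[23, 11, 15]
9: 0xbe (blk 23, set 3) → VC-HIT  vc=[31, 11, 15]
10: 0x33 (blk 6, set 2) → L1-HIT  vc=[31, 11, 15]
11: 0x7a (blk 15, set 3) → VC-HIT  vc=[31, 11, 23]
12: 0x7d (blk 15, set 3) → L1-HIT  vc=[31, 11, 23]
13: 0x79 (blk 15, set 3) → L1-HIT  vc=[31, 11, 23]

SEQ = [MISS, L1-HIT, MISS, MISS, L1-HIT, MISS, L1-HIT, MISS, VC-HIT, VC-HIT, L1-HIT, VC-HIT, L1-HIT, L1-HIT]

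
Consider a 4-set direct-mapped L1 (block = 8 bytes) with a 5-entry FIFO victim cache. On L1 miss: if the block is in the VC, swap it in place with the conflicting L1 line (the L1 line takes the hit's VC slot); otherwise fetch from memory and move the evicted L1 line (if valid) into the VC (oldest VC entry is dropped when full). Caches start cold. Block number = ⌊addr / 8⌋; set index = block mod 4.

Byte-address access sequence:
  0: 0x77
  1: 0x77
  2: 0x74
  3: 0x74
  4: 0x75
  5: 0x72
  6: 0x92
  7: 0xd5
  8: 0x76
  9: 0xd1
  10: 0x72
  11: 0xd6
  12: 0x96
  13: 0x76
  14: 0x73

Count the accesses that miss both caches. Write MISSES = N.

  [0] addr=0x77 blk=14 s=2: MISS | VC []
  [1] addr=0x77 blk=14 s=2: L1-HIT | VC []
  [2] addr=0x74 blk=14 s=2: L1-HIT | VC []
  [3] addr=0x74 blk=14 s=2: L1-HIT | VC []
  [4] addr=0x75 blk=14 s=2: L1-HIT | VC []
  [5] addr=0x72 blk=14 s=2: L1-HIT | VC []
  [6] addr=0x92 blk=18 s=2: MISS | VC [14]
  [7] addr=0xd5 blk=26 s=2: MISS | VC [14, 18]
  [8] addr=0x76 blk=14 s=2: VC-HIT | VC [26, 18]
  [9] addr=0xd1 blk=26 s=2: VC-HIT | VC [14, 18]
  [10] addr=0x72 blk=14 s=2: VC-HIT | VC [26, 18]
  [11] addr=0xd6 blk=26 s=2: VC-HIT | VC [14, 18]
  [12] addr=0x96 blk=18 s=2: VC-HIT | VC [14, 26]
  [13] addr=0x76 blk=14 s=2: VC-HIT | VC [18, 26]
  [14] addr=0x73 blk=14 s=2: L1-HIT | VC [18, 26]

MISSES = 3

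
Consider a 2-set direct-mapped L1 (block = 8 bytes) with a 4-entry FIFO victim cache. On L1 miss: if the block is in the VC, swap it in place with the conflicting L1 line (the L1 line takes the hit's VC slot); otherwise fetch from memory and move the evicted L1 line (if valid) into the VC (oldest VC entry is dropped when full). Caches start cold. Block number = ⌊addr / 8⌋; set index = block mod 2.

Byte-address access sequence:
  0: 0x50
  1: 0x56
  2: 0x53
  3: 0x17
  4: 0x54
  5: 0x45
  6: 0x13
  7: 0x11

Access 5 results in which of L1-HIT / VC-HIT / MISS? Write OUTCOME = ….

#0 0x50→b10/s0 MISS; vc=[]
#1 0x56→b10/s0 L1-HIT; vc=[]
#2 0x53→b10/s0 L1-HIT; vc=[]
#3 0x17→b2/s0 MISS; vc=[10]
#4 0x54→b10/s0 VC-HIT; vc=[2]
#5 0x45→b8/s0 MISS; vc=[2,10]
#6 0x13→b2/s0 VC-HIT; vc=[8,10]
#7 0x11→b2/s0 L1-HIT; vc=[8,10]

OUTCOME = MISS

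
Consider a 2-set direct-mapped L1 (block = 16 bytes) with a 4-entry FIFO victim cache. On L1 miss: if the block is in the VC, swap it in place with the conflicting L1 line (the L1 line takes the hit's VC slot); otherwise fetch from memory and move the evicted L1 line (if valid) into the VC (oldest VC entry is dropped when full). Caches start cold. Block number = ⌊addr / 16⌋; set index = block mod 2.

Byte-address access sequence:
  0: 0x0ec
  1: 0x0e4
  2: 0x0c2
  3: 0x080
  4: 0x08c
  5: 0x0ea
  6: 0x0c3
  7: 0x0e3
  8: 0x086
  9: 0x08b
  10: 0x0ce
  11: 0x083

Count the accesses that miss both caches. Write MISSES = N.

MISSES = 3

0: 0xec (blk 14, set 0) → MISS  vc=[]
1: 0xe4 (blk 14, set 0) → L1-HIT  vc=[]
2: 0xc2 (blk 12, set 0) → MISS  vc=[14]
3: 0x80 (blk 8, set 0) → MISS  vc=[14, 12]
4: 0x8c (blk 8, set 0) → L1-HIT  vc=[14, 12]
5: 0xea (blk 14, set 0) → VC-HIT  vc=[8, 12]
6: 0xc3 (blk 12, set 0) → VC-HIT  vc=[8, 14]
7: 0xe3 (blk 14, set 0) → VC-HIT  vc=[8, 12]
8: 0x86 (blk 8, set 0) → VC-HIT  vc=[14, 12]
9: 0x8b (blk 8, set 0) → L1-HIT  vc=[14, 12]
10: 0xce (blk 12, set 0) → VC-HIT  vc=[14, 8]
11: 0x83 (blk 8, set 0) → VC-HIT  vc=[14, 12]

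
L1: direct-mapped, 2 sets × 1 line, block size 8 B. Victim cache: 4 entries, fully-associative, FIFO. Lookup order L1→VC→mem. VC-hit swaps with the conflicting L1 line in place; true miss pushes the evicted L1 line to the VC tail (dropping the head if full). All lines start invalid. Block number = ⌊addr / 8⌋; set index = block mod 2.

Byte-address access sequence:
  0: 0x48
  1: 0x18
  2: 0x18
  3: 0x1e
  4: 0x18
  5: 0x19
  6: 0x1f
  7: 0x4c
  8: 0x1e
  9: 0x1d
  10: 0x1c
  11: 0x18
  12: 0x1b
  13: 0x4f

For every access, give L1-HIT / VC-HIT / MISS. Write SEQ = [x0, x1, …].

SEQ = [MISS, MISS, L1-HIT, L1-HIT, L1-HIT, L1-HIT, L1-HIT, VC-HIT, VC-HIT, L1-HIT, L1-HIT, L1-HIT, L1-HIT, VC-HIT]

  [0] addr=0x48 blk=9 s=1: MISS | VC []
  [1] addr=0x18 blk=3 s=1: MISS | VC [9]
  [2] addr=0x18 blk=3 s=1: L1-HIT | VC [9]
  [3] addr=0x1e blk=3 s=1: L1-HIT | VC [9]
  [4] addr=0x18 blk=3 s=1: L1-HIT | VC [9]
  [5] addr=0x19 blk=3 s=1: L1-HIT | VC [9]
  [6] addr=0x1f blk=3 s=1: L1-HIT | VC [9]
  [7] addr=0x4c blk=9 s=1: VC-HIT | VC [3]
  [8] addr=0x1e blk=3 s=1: VC-HIT | VC [9]
  [9] addr=0x1d blk=3 s=1: L1-HIT | VC [9]
  [10] addr=0x1c blk=3 s=1: L1-HIT | VC [9]
  [11] addr=0x18 blk=3 s=1: L1-HIT | VC [9]
  [12] addr=0x1b blk=3 s=1: L1-HIT | VC [9]
  [13] addr=0x4f blk=9 s=1: VC-HIT | VC [3]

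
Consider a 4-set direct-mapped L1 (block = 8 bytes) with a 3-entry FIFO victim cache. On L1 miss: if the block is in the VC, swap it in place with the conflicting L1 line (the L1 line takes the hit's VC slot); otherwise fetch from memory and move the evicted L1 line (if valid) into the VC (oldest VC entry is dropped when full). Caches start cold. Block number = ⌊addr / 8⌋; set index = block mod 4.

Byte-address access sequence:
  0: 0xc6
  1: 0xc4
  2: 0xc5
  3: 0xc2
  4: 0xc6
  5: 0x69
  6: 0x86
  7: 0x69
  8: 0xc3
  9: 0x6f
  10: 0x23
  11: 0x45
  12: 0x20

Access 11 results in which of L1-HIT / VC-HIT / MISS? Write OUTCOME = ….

OUTCOME = MISS

0: 0xc6 (blk 24, set 0) → MISS  vc=[]
1: 0xc4 (blk 24, set 0) → L1-HIT  vc=[]
2: 0xc5 (blk 24, set 0) → L1-HIT  vc=[]
3: 0xc2 (blk 24, set 0) → L1-HIT  vc=[]
4: 0xc6 (blk 24, set 0) → L1-HIT  vc=[]
5: 0x69 (blk 13, set 1) → MISS  vc=[]
6: 0x86 (blk 16, set 0) → MISS  vc=[24]
7: 0x69 (blk 13, set 1) → L1-HIT  vc=[24]
8: 0xc3 (blk 24, set 0) → VC-HIT  vc=[16]
9: 0x6f (blk 13, set 1) → L1-HIT  vc=[16]
10: 0x23 (blk 4, set 0) → MISS  vc=[16, 24]
11: 0x45 (blk 8, set 0) → MISS  vc=[16, 24, 4]
12: 0x20 (blk 4, set 0) → VC-HIT  vc=[16, 24, 8]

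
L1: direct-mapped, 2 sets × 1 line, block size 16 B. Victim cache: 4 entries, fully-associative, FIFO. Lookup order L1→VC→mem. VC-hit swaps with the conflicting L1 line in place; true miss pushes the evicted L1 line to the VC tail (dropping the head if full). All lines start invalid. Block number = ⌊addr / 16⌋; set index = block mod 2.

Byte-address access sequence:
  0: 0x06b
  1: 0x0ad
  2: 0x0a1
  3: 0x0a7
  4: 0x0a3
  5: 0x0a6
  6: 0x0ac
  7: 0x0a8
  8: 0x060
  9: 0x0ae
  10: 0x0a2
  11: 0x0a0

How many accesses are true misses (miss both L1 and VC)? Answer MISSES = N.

MISSES = 2

#0 0x6b→b6/s0 MISS; vc=[]
#1 0xad→b10/s0 MISS; vc=[6]
#2 0xa1→b10/s0 L1-HIT; vc=[6]
#3 0xa7→b10/s0 L1-HIT; vc=[6]
#4 0xa3→b10/s0 L1-HIT; vc=[6]
#5 0xa6→b10/s0 L1-HIT; vc=[6]
#6 0xac→b10/s0 L1-HIT; vc=[6]
#7 0xa8→b10/s0 L1-HIT; vc=[6]
#8 0x60→b6/s0 VC-HIT; vc=[10]
#9 0xae→b10/s0 VC-HIT; vc=[6]
#10 0xa2→b10/s0 L1-HIT; vc=[6]
#11 0xa0→b10/s0 L1-HIT; vc=[6]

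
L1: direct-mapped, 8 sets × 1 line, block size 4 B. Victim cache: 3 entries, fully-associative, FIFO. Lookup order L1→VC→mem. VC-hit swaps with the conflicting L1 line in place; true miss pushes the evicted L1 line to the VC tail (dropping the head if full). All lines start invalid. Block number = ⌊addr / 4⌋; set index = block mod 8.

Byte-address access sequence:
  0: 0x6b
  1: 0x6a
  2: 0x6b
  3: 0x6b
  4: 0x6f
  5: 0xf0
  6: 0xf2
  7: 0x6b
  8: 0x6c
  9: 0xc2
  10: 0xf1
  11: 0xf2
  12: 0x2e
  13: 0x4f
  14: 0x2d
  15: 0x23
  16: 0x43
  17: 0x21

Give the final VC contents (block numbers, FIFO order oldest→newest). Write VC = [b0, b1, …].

VC = [19, 48, 16]

0: 0x6b (blk 26, set 2) → MISS  vc=[]
1: 0x6a (blk 26, set 2) → L1-HIT  vc=[]
2: 0x6b (blk 26, set 2) → L1-HIT  vc=[]
3: 0x6b (blk 26, set 2) → L1-HIT  vc=[]
4: 0x6f (blk 27, set 3) → MISS  vc=[]
5: 0xf0 (blk 60, set 4) → MISS  vc=[]
6: 0xf2 (blk 60, set 4) → L1-HIT  vc=[]
7: 0x6b (blk 26, set 2) → L1-HIT  vc=[]
8: 0x6c (blk 27, set 3) → L1-HIT  vc=[]
9: 0xc2 (blk 48, set 0) → MISS  vc=[]
10: 0xf1 (blk 60, set 4) → L1-HIT  vc=[]
11: 0xf2 (blk 60, set 4) → L1-HIT  vc=[]
12: 0x2e (blk 11, set 3) → MISS  vc=[27]
13: 0x4f (blk 19, set 3) → MISS  vc=[27, 11]
14: 0x2d (blk 11, set 3) → VC-HIT  vc=[27, 19]
15: 0x23 (blk 8, set 0) → MISS  vc=[27, 19, 48]
16: 0x43 (blk 16, set 0) → MISS  vc=[19, 48, 8]
17: 0x21 (blk 8, set 0) → VC-HIT  vc=[19, 48, 16]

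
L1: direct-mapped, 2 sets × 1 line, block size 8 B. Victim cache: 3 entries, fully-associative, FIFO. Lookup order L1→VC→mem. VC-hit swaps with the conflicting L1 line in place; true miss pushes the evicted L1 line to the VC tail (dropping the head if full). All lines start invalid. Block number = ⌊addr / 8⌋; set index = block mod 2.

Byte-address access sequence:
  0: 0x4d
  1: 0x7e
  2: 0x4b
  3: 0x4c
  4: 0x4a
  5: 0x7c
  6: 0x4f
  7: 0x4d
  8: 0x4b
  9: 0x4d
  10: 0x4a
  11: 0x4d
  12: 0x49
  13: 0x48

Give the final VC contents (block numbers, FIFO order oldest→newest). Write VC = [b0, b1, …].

VC = [15]

#0 0x4d→b9/s1 MISS; vc=[]
#1 0x7e→b15/s1 MISS; vc=[9]
#2 0x4b→b9/s1 VC-HIT; vc=[15]
#3 0x4c→b9/s1 L1-HIT; vc=[15]
#4 0x4a→b9/s1 L1-HIT; vc=[15]
#5 0x7c→b15/s1 VC-HIT; vc=[9]
#6 0x4f→b9/s1 VC-HIT; vc=[15]
#7 0x4d→b9/s1 L1-HIT; vc=[15]
#8 0x4b→b9/s1 L1-HIT; vc=[15]
#9 0x4d→b9/s1 L1-HIT; vc=[15]
#10 0x4a→b9/s1 L1-HIT; vc=[15]
#11 0x4d→b9/s1 L1-HIT; vc=[15]
#12 0x49→b9/s1 L1-HIT; vc=[15]
#13 0x48→b9/s1 L1-HIT; vc=[15]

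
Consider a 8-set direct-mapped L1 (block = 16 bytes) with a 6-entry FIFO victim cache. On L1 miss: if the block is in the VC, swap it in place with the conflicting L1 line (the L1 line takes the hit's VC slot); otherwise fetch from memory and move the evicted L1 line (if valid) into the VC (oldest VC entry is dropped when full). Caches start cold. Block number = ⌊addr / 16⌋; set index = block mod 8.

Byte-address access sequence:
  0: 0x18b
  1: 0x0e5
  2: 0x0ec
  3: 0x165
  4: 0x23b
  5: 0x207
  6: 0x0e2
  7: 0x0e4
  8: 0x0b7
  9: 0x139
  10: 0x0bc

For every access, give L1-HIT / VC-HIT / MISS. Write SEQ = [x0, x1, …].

SEQ = [MISS, MISS, L1-HIT, MISS, MISS, MISS, VC-HIT, L1-HIT, MISS, MISS, VC-HIT]

#0 0x18b→b24/s0 MISS; vc=[]
#1 0xe5→b14/s6 MISS; vc=[]
#2 0xec→b14/s6 L1-HIT; vc=[]
#3 0x165→b22/s6 MISS; vc=[14]
#4 0x23b→b35/s3 MISS; vc=[14]
#5 0x207→b32/s0 MISS; vc=[14,24]
#6 0xe2→b14/s6 VC-HIT; vc=[22,24]
#7 0xe4→b14/s6 L1-HIT; vc=[22,24]
#8 0xb7→b11/s3 MISS; vc=[22,24,35]
#9 0x139→b19/s3 MISS; vc=[22,24,35,11]
#10 0xbc→b11/s3 VC-HIT; vc=[22,24,35,19]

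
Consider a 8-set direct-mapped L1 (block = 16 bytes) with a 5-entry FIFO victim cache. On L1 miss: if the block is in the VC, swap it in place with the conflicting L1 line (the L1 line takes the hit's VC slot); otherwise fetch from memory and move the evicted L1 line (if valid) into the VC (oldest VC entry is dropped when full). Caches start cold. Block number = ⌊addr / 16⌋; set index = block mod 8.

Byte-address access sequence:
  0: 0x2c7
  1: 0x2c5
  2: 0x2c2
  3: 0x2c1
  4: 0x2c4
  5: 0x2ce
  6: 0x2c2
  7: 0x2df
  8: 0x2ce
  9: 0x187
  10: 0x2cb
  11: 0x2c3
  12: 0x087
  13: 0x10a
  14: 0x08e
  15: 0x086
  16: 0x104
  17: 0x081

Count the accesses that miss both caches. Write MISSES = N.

MISSES = 5

0: 0x2c7 (blk 44, set 4) → MISS  vc=[]
1: 0x2c5 (blk 44, set 4) → L1-HIT  vc=[]
2: 0x2c2 (blk 44, set 4) → L1-HIT  vc=[]
3: 0x2c1 (blk 44, set 4) → L1-HIT  vc=[]
4: 0x2c4 (blk 44, set 4) → L1-HIT  vc=[]
5: 0x2ce (blk 44, set 4) → L1-HIT  vc=[]
6: 0x2c2 (blk 44, set 4) → L1-HIT  vc=[]
7: 0x2df (blk 45, set 5) → MISS  vc=[]
8: 0x2ce (blk 44, set 4) → L1-HIT  vc=[]
9: 0x187 (blk 24, set 0) → MISS  vc=[]
10: 0x2cb (blk 44, set 4) → L1-HIT  vc=[]
11: 0x2c3 (blk 44, set 4) → L1-HIT  vc=[]
12: 0x87 (blk 8, set 0) → MISS  vc=[24]
13: 0x10a (blk 16, set 0) → MISS  vc=[24, 8]
14: 0x8e (blk 8, set 0) → VC-HIT  vc=[24, 16]
15: 0x86 (blk 8, set 0) → L1-HIT  vc=[24, 16]
16: 0x104 (blk 16, set 0) → VC-HIT  vc=[24, 8]
17: 0x81 (blk 8, set 0) → VC-HIT  vc=[24, 16]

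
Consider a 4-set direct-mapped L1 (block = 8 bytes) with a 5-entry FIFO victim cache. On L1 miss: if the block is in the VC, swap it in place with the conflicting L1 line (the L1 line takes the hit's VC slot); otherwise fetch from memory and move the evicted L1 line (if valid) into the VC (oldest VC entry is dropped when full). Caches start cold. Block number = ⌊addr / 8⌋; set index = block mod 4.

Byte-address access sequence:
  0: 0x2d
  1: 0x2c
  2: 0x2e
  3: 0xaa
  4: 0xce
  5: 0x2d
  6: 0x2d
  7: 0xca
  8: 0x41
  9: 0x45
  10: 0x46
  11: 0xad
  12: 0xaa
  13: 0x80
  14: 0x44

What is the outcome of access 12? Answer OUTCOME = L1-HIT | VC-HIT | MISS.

0: 0x2d (blk 5, set 1) → MISS  vc=[]
1: 0x2c (blk 5, set 1) → L1-HIT  vc=[]
2: 0x2e (blk 5, set 1) → L1-HIT  vc=[]
3: 0xaa (blk 21, set 1) → MISS  vc=[5]
4: 0xce (blk 25, set 1) → MISS  vc=[5, 21]
5: 0x2d (blk 5, set 1) → VC-HIT  vc=[25, 21]
6: 0x2d (blk 5, set 1) → L1-HIT  vc=[25, 21]
7: 0xca (blk 25, set 1) → VC-HIT  vc=[5, 21]
8: 0x41 (blk 8, set 0) → MISS  vc=[5, 21]
9: 0x45 (blk 8, set 0) → L1-HIT  vc=[5, 21]
10: 0x46 (blk 8, set 0) → L1-HIT  vc=[5, 21]
11: 0xad (blk 21, set 1) → VC-HIT  vc=[5, 25]
12: 0xaa (blk 21, set 1) → L1-HIT  vc=[5, 25]
13: 0x80 (blk 16, set 0) → MISS  vc=[5, 25, 8]
14: 0x44 (blk 8, set 0) → VC-HIT  vc=[5, 25, 16]

OUTCOME = L1-HIT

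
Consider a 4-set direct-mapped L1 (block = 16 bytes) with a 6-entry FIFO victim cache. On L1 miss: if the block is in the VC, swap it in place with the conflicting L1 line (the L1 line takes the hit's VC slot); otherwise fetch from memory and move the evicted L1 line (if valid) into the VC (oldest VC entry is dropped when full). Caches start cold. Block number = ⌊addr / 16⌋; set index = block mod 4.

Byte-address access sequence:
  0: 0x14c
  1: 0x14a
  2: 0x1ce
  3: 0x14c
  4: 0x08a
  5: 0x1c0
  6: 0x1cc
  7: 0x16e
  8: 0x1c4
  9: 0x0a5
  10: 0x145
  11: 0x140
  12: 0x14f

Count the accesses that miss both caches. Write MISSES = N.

0: 0x14c (blk 20, set 0) → MISS  vc=[]
1: 0x14a (blk 20, set 0) → L1-HIT  vc=[]
2: 0x1ce (blk 28, set 0) → MISS  vc=[20]
3: 0x14c (blk 20, set 0) → VC-HIT  vc=[28]
4: 0x8a (blk 8, set 0) → MISS  vc=[28, 20]
5: 0x1c0 (blk 28, set 0) → VC-HIT  vc=[8, 20]
6: 0x1cc (blk 28, set 0) → L1-HIT  vc=[8, 20]
7: 0x16e (blk 22, set 2) → MISS  vc=[8, 20]
8: 0x1c4 (blk 28, set 0) → L1-HIT  vc=[8, 20]
9: 0xa5 (blk 10, set 2) → MISS  vc=[8, 20, 22]
10: 0x145 (blk 20, set 0) → VC-HIT  vc=[8, 28, 22]
11: 0x140 (blk 20, set 0) → L1-HIT  vc=[8, 28, 22]
12: 0x14f (blk 20, set 0) → L1-HIT  vc=[8, 28, 22]

MISSES = 5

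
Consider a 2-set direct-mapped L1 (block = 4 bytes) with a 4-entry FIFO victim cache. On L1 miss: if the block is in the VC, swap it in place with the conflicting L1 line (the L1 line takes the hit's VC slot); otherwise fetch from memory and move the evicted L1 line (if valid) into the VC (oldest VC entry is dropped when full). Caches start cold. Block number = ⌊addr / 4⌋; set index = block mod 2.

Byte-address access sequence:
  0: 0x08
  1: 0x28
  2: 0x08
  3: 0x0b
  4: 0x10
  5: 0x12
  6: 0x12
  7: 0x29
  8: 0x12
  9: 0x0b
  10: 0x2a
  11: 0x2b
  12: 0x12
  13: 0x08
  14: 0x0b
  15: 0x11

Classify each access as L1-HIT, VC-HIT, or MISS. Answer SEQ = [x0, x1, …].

0: 0x8 (blk 2, set 0) → MISS  vc=[]
1: 0x28 (blk 10, set 0) → MISS  vc=[2]
2: 0x8 (blk 2, set 0) → VC-HIT  vc=[10]
3: 0xb (blk 2, set 0) → L1-HIT  vc=[10]
4: 0x10 (blk 4, set 0) → MISS  vc=[10, 2]
5: 0x12 (blk 4, set 0) → L1-HIT  vc=[10, 2]
6: 0x12 (blk 4, set 0) → L1-HIT  vc=[10, 2]
7: 0x29 (blk 10, set 0) → VC-HIT  vc=[4, 2]
8: 0x12 (blk 4, set 0) → VC-HIT  vc=[10, 2]
9: 0xb (blk 2, set 0) → VC-HIT  vc=[10, 4]
10: 0x2a (blk 10, set 0) → VC-HIT  vc=[2, 4]
11: 0x2b (blk 10, set 0) → L1-HIT  vc=[2, 4]
12: 0x12 (blk 4, set 0) → VC-HIT  vc=[2, 10]
13: 0x8 (blk 2, set 0) → VC-HIT  vc=[4, 10]
14: 0xb (blk 2, set 0) → L1-HIT  vc=[4, 10]
15: 0x11 (blk 4, set 0) → VC-HIT  vc=[2, 10]

SEQ = [MISS, MISS, VC-HIT, L1-HIT, MISS, L1-HIT, L1-HIT, VC-HIT, VC-HIT, VC-HIT, VC-HIT, L1-HIT, VC-HIT, VC-HIT, L1-HIT, VC-HIT]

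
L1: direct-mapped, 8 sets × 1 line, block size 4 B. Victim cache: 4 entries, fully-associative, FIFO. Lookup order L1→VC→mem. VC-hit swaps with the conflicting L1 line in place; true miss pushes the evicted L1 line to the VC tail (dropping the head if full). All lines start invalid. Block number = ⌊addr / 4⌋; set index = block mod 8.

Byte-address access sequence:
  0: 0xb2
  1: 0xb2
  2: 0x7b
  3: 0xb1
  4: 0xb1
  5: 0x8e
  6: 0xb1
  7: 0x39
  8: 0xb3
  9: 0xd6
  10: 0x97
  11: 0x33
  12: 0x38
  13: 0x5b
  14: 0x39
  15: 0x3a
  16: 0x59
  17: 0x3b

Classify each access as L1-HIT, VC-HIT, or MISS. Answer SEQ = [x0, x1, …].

SEQ = [MISS, L1-HIT, MISS, L1-HIT, L1-HIT, MISS, L1-HIT, MISS, L1-HIT, MISS, MISS, MISS, L1-HIT, MISS, VC-HIT, L1-HIT, VC-HIT, VC-HIT]

  [0] addr=0xb2 blk=44 s=4: MISS | VC []
  [1] addr=0xb2 blk=44 s=4: L1-HIT | VC []
  [2] addr=0x7b blk=30 s=6: MISS | VC []
  [3] addr=0xb1 blk=44 s=4: L1-HIT | VC []
  [4] addr=0xb1 blk=44 s=4: L1-HIT | VC []
  [5] addr=0x8e blk=35 s=3: MISS | VC []
  [6] addr=0xb1 blk=44 s=4: L1-HIT | VC []
  [7] addr=0x39 blk=14 s=6: MISS | VC [30]
  [8] addr=0xb3 blk=44 s=4: L1-HIT | VC [30]
  [9] addr=0xd6 blk=53 s=5: MISS | VC [30]
  [10] addr=0x97 blk=37 s=5: MISS | VC [30, 53]
  [11] addr=0x33 blk=12 s=4: MISS | VC [30, 53, 44]
  [12] addr=0x38 blk=14 s=6: L1-HIT | VC [30, 53, 44]
  [13] addr=0x5b blk=22 s=6: MISS | VC [30, 53, 44, 14]
  [14] addr=0x39 blk=14 s=6: VC-HIT | VC [30, 53, 44, 22]
  [15] addr=0x3a blk=14 s=6: L1-HIT | VC [30, 53, 44, 22]
  [16] addr=0x59 blk=22 s=6: VC-HIT | VC [30, 53, 44, 14]
  [17] addr=0x3b blk=14 s=6: VC-HIT | VC [30, 53, 44, 22]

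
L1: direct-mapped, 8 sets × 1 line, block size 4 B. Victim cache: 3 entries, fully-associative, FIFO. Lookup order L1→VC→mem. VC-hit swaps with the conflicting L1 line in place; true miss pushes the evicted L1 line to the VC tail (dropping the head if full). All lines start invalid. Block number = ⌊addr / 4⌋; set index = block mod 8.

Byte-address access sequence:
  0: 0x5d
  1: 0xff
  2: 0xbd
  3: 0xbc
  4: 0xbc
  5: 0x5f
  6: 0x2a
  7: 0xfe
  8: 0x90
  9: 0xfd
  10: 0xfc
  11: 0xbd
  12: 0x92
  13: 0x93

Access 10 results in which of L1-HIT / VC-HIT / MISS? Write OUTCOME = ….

  [0] addr=0x5d blk=23 s=7: MISS | VC []
  [1] addr=0xff blk=63 s=7: MISS | VC [23]
  [2] addr=0xbd blk=47 s=7: MISS | VC [23, 63]
  [3] addr=0xbc blk=47 s=7: L1-HIT | VC [23, 63]
  [4] addr=0xbc blk=47 s=7: L1-HIT | VC [23, 63]
  [5] addr=0x5f blk=23 s=7: VC-HIT | VC [47, 63]
  [6] addr=0x2a blk=10 s=2: MISS | VC [47, 63]
  [7] addr=0xfe blk=63 s=7: VC-HIT | VC [47, 23]
  [8] addr=0x90 blk=36 s=4: MISS | VC [47, 23]
  [9] addr=0xfd blk=63 s=7: L1-HIT | VC [47, 23]
  [10] addr=0xfc blk=63 s=7: L1-HIT | VC [47, 23]
  [11] addr=0xbd blk=47 s=7: VC-HIT | VC [63, 23]
  [12] addr=0x92 blk=36 s=4: L1-HIT | VC [63, 23]
  [13] addr=0x93 blk=36 s=4: L1-HIT | VC [63, 23]

OUTCOME = L1-HIT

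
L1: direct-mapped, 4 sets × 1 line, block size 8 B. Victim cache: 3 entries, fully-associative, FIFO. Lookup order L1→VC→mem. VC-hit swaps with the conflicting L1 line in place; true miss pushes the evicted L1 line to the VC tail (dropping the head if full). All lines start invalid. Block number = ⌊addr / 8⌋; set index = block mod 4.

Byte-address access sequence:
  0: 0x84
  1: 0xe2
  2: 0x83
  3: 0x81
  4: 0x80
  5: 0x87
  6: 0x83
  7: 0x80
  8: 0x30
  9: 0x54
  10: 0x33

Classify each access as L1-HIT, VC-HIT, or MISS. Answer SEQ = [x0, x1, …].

SEQ = [MISS, MISS, VC-HIT, L1-HIT, L1-HIT, L1-HIT, L1-HIT, L1-HIT, MISS, MISS, VC-HIT]

  [0] addr=0x84 blk=16 s=0: MISS | VC []
  [1] addr=0xe2 blk=28 s=0: MISS | VC [16]
  [2] addr=0x83 blk=16 s=0: VC-HIT | VC [28]
  [3] addr=0x81 blk=16 s=0: L1-HIT | VC [28]
  [4] addr=0x80 blk=16 s=0: L1-HIT | VC [28]
  [5] addr=0x87 blk=16 s=0: L1-HIT | VC [28]
  [6] addr=0x83 blk=16 s=0: L1-HIT | VC [28]
  [7] addr=0x80 blk=16 s=0: L1-HIT | VC [28]
  [8] addr=0x30 blk=6 s=2: MISS | VC [28]
  [9] addr=0x54 blk=10 s=2: MISS | VC [28, 6]
  [10] addr=0x33 blk=6 s=2: VC-HIT | VC [28, 10]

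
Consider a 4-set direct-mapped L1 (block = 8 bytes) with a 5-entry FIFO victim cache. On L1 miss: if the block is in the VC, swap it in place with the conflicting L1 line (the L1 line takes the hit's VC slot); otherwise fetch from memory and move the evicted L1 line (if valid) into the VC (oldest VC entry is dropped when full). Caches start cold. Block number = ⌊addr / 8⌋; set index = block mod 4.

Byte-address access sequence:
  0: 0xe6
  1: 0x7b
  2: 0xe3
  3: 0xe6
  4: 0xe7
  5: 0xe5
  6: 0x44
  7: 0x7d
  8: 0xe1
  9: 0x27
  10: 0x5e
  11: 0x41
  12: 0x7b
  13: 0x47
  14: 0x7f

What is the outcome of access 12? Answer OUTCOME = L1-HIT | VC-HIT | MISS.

OUTCOME = VC-HIT

0: 0xe6 (blk 28, set 0) → MISS  vc=[]
1: 0x7b (blk 15, set 3) → MISS  vc=[]
2: 0xe3 (blk 28, set 0) → L1-HIT  vc=[]
3: 0xe6 (blk 28, set 0) → L1-HIT  vc=[]
4: 0xe7 (blk 28, set 0) → L1-HIT  vc=[]
5: 0xe5 (blk 28, set 0) → L1-HIT  vc=[]
6: 0x44 (blk 8, set 0) → MISS  vc=[28]
7: 0x7d (blk 15, set 3) → L1-HIT  vc=[28]
8: 0xe1 (blk 28, set 0) → VC-HIT  vc=[8]
9: 0x27 (blk 4, set 0) → MISS  vc=[8, 28]
10: 0x5e (blk 11, set 3) → MISS  vc=[8, 28, 15]
11: 0x41 (blk 8, set 0) → VC-HIT  vc=[4, 28, 15]
12: 0x7b (blk 15, set 3) → VC-HIT  vc=[4, 28, 11]
13: 0x47 (blk 8, set 0) → L1-HIT  vc=[4, 28, 11]
14: 0x7f (blk 15, set 3) → L1-HIT  vc=[4, 28, 11]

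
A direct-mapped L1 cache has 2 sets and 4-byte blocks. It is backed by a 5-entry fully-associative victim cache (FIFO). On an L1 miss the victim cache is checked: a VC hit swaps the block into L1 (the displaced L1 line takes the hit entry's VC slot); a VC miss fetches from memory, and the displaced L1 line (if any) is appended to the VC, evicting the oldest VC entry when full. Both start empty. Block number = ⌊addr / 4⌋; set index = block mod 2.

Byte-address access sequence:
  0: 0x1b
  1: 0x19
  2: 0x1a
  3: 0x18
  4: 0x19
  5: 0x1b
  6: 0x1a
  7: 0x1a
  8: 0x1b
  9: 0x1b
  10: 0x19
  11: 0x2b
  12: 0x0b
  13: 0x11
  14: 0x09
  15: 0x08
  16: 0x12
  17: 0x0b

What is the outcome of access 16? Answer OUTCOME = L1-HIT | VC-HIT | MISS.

0: 0x1b (blk 6, set 0) → MISS  vc=[]
1: 0x19 (blk 6, set 0) → L1-HIT  vc=[]
2: 0x1a (blk 6, set 0) → L1-HIT  vc=[]
3: 0x18 (blk 6, set 0) → L1-HIT  vc=[]
4: 0x19 (blk 6, set 0) → L1-HIT  vc=[]
5: 0x1b (blk 6, set 0) → L1-HIT  vc=[]
6: 0x1a (blk 6, set 0) → L1-HIT  vc=[]
7: 0x1a (blk 6, set 0) → L1-HIT  vc=[]
8: 0x1b (blk 6, set 0) → L1-HIT  vc=[]
9: 0x1b (blk 6, set 0) → L1-HIT  vc=[]
10: 0x19 (blk 6, set 0) → L1-HIT  vc=[]
11: 0x2b (blk 10, set 0) → MISS  vc=[6]
12: 0xb (blk 2, set 0) → MISS  vc=[6, 10]
13: 0x11 (blk 4, set 0) → MISS  vc=[6, 10, 2]
14: 0x9 (blk 2, set 0) → VC-HIT  vc=[6, 10, 4]
15: 0x8 (blk 2, set 0) → L1-HIT  vc=[6, 10, 4]
16: 0x12 (blk 4, set 0) → VC-HIT  vc=[6, 10, 2]
17: 0xb (blk 2, set 0) → VC-HIT  vc=[6, 10, 4]

OUTCOME = VC-HIT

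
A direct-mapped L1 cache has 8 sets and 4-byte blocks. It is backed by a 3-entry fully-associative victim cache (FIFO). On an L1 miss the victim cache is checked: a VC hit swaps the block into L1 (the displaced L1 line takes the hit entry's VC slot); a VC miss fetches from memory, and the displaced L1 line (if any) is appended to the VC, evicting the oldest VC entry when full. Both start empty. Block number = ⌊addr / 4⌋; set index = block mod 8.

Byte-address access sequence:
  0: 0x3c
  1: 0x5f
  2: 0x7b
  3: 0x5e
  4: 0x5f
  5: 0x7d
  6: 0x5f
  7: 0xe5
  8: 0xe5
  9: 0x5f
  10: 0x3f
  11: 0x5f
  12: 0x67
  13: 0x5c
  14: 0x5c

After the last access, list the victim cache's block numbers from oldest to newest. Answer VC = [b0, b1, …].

0: 0x3c (blk 15, set 7) → MISS  vc=[]
1: 0x5f (blk 23, set 7) → MISS  vc=[15]
2: 0x7b (blk 30, set 6) → MISS  vc=[15]
3: 0x5e (blk 23, set 7) → L1-HIT  vc=[15]
4: 0x5f (blk 23, set 7) → L1-HIT  vc=[15]
5: 0x7d (blk 31, set 7) → MISS  vc=[15, 23]
6: 0x5f (blk 23, set 7) → VC-HIT  vc=[15, 31]
7: 0xe5 (blk 57, set 1) → MISS  vc=[15, 31]
8: 0xe5 (blk 57, set 1) → L1-HIT  vc=[15, 31]
9: 0x5f (blk 23, set 7) → L1-HIT  vc=[15, 31]
10: 0x3f (blk 15, set 7) → VC-HIT  vc=[23, 31]
11: 0x5f (blk 23, set 7) → VC-HIT  vc=[15, 31]
12: 0x67 (blk 25, set 1) → MISS  vc=[15, 31, 57]
13: 0x5c (blk 23, set 7) → L1-HIT  vc=[15, 31, 57]
14: 0x5c (blk 23, set 7) → L1-HIT  vc=[15, 31, 57]

VC = [15, 31, 57]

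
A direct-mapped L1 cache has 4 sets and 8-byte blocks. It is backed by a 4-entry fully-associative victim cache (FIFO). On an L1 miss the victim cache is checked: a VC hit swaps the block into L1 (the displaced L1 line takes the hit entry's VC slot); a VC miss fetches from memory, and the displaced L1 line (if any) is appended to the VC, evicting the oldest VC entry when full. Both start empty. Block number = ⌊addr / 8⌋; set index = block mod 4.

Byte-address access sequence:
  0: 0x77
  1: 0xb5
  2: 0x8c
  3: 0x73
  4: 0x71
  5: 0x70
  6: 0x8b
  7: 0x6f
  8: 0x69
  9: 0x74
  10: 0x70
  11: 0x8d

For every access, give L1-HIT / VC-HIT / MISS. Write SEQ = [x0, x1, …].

SEQ = [MISS, MISS, MISS, VC-HIT, L1-HIT, L1-HIT, L1-HIT, MISS, L1-HIT, L1-HIT, L1-HIT, VC-HIT]

#0 0x77→b14/s2 MISS; vc=[]
#1 0xb5→b22/s2 MISS; vc=[14]
#2 0x8c→b17/s1 MISS; vc=[14]
#3 0x73→b14/s2 VC-HIT; vc=[22]
#4 0x71→b14/s2 L1-HIT; vc=[22]
#5 0x70→b14/s2 L1-HIT; vc=[22]
#6 0x8b→b17/s1 L1-HIT; vc=[22]
#7 0x6f→b13/s1 MISS; vc=[22,17]
#8 0x69→b13/s1 L1-HIT; vc=[22,17]
#9 0x74→b14/s2 L1-HIT; vc=[22,17]
#10 0x70→b14/s2 L1-HIT; vc=[22,17]
#11 0x8d→b17/s1 VC-HIT; vc=[22,13]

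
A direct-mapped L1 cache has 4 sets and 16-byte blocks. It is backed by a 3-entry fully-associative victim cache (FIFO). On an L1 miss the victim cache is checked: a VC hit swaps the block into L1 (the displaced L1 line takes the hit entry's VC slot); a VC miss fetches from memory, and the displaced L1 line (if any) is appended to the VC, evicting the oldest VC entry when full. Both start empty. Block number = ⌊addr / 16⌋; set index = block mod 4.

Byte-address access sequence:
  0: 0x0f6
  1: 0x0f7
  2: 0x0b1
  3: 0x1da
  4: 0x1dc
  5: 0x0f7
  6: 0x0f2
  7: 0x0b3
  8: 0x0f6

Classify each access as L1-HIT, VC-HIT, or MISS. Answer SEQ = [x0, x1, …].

  [0] addr=0xf6 blk=15 s=3: MISS | VC []
  [1] addr=0xf7 blk=15 s=3: L1-HIT | VC []
  [2] addr=0xb1 blk=11 s=3: MISS | VC [15]
  [3] addr=0x1da blk=29 s=1: MISS | VC [15]
  [4] addr=0x1dc blk=29 s=1: L1-HIT | VC [15]
  [5] addr=0xf7 blk=15 s=3: VC-HIT | VC [11]
  [6] addr=0xf2 blk=15 s=3: L1-HIT | VC [11]
  [7] addr=0xb3 blk=11 s=3: VC-HIT | VC [15]
  [8] addr=0xf6 blk=15 s=3: VC-HIT | VC [11]

SEQ = [MISS, L1-HIT, MISS, MISS, L1-HIT, VC-HIT, L1-HIT, VC-HIT, VC-HIT]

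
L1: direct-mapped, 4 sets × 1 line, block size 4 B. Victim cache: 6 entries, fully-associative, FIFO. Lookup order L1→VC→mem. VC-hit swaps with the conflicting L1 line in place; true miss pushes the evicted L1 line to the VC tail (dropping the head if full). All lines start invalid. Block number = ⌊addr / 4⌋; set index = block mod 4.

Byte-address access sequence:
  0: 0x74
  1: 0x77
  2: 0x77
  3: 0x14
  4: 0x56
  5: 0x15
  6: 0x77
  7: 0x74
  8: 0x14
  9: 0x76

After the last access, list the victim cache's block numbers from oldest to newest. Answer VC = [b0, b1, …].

0: 0x74 (blk 29, set 1) → MISS  vc=[]
1: 0x77 (blk 29, set 1) → L1-HIT  vc=[]
2: 0x77 (blk 29, set 1) → L1-HIT  vc=[]
3: 0x14 (blk 5, set 1) → MISS  vc=[29]
4: 0x56 (blk 21, set 1) → MISS  vc=[29, 5]
5: 0x15 (blk 5, set 1) → VC-HIT  vc=[29, 21]
6: 0x77 (blk 29, set 1) → VC-HIT  vc=[5, 21]
7: 0x74 (blk 29, set 1) → L1-HIT  vc=[5, 21]
8: 0x14 (blk 5, set 1) → VC-HIT  vc=[29, 21]
9: 0x76 (blk 29, set 1) → VC-HIT  vc=[5, 21]

VC = [5, 21]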